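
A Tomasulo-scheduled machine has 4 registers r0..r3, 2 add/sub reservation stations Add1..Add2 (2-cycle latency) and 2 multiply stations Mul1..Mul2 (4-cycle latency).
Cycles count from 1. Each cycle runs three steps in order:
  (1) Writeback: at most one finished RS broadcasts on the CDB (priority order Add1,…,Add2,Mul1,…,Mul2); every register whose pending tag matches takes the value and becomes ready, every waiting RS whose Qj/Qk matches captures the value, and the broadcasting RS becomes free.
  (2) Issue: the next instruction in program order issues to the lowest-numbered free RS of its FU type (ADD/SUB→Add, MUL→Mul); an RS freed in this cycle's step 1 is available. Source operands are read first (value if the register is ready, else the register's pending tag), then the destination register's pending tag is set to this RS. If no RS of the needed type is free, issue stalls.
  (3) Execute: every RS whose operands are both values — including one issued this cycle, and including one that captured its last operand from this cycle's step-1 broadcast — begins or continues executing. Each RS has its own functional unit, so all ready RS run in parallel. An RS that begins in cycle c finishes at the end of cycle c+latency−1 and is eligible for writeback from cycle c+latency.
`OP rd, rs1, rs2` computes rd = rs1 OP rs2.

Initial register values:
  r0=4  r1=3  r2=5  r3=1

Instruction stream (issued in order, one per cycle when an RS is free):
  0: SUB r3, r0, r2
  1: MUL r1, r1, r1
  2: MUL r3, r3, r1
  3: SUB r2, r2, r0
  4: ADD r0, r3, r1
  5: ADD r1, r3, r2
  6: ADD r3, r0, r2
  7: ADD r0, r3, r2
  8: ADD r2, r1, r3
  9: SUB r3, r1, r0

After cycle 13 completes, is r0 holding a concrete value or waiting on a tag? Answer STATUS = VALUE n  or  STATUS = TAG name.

cycle 1: issue SUB r3<-Add1 // r0:4,r1:3,r2:5,r3:Add1
cycle 2: issue MUL r1<-Mul1 // r0:4,r1:Mul1,r2:5,r3:Add1
cycle 3: CDB Add1=-1; issue MUL r3<-Mul2 // r0:4,r1:Mul1,r2:5,r3:Mul2
cycle 4: issue SUB r2<-Add1 // r0:4,r1:Mul1,r2:Add1,r3:Mul2
cycle 5: issue ADD r0<-Add2 // r0:Add2,r1:Mul1,r2:Add1,r3:Mul2
cycle 6: CDB Add1=1; issue ADD r1<-Add1 // r0:Add2,r1:Add1,r2:1,r3:Mul2
cycle 7: CDB Mul1=9; stall // r0:Add2,r1:Add1,r2:1,r3:Mul2
cycle 8: stall // r0:Add2,r1:Add1,r2:1,r3:Mul2
cycle 9: stall // r0:Add2,r1:Add1,r2:1,r3:Mul2
cycle 10: stall // r0:Add2,r1:Add1,r2:1,r3:Mul2
cycle 11: CDB Mul2=-9; stall // r0:Add2,r1:Add1,r2:1,r3:-9
cycle 12: stall // r0:Add2,r1:Add1,r2:1,r3:-9
cycle 13: CDB Add1=-8; issue ADD r3<-Add1 // r0:Add2,r1:-8,r2:1,r3:Add1

STATUS = TAG Add2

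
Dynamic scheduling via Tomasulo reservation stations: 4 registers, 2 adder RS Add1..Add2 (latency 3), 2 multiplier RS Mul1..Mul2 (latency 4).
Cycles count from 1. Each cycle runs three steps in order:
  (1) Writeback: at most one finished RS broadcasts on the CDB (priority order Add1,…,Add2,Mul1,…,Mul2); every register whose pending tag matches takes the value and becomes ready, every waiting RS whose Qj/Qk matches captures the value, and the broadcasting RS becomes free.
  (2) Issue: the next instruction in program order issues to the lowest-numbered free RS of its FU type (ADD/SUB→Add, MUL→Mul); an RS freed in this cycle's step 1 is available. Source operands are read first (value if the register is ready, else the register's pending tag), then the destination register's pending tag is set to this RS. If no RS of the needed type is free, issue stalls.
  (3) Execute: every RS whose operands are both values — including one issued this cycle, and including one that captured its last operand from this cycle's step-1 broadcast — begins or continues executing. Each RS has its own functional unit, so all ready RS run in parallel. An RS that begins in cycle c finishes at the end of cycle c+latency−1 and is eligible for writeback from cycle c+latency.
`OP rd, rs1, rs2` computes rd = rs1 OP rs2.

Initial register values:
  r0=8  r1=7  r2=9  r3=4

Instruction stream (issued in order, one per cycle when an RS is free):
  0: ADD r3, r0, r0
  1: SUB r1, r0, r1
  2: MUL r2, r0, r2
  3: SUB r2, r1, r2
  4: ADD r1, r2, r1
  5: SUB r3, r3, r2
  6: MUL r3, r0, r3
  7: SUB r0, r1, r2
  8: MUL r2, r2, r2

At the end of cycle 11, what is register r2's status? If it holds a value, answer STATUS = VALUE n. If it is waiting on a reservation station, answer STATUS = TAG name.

  c1: issue ADD r3<-Add1  regs: r0:8,r1:7,r2:9,r3:Add1
  c2: issue SUB r1<-Add2  regs: r0:8,r1:Add2,r2:9,r3:Add1
  c3: issue MUL r2<-Mul1  regs: r0:8,r1:Add2,r2:Mul1,r3:Add1
  c4: CDB Add1=16; issue SUB r2<-Add1  regs: r0:8,r1:Add2,r2:Add1,r3:16
  c5: CDB Add2=1; issue ADD r1<-Add2  regs: r0:8,r1:Add2,r2:Add1,r3:16
  c6: stall  regs: r0:8,r1:Add2,r2:Add1,r3:16
  c7: CDB Mul1=72; stall  regs: r0:8,r1:Add2,r2:Add1,r3:16
  c8: stall  regs: r0:8,r1:Add2,r2:Add1,r3:16
  c9: stall  regs: r0:8,r1:Add2,r2:Add1,r3:16
  c10: CDB Add1=-71; issue SUB r3<-Add1  regs: r0:8,r1:Add2,r2:-71,r3:Add1
  c11: issue MUL r3<-Mul1  regs: r0:8,r1:Add2,r2:-71,r3:Mul1

STATUS = VALUE -71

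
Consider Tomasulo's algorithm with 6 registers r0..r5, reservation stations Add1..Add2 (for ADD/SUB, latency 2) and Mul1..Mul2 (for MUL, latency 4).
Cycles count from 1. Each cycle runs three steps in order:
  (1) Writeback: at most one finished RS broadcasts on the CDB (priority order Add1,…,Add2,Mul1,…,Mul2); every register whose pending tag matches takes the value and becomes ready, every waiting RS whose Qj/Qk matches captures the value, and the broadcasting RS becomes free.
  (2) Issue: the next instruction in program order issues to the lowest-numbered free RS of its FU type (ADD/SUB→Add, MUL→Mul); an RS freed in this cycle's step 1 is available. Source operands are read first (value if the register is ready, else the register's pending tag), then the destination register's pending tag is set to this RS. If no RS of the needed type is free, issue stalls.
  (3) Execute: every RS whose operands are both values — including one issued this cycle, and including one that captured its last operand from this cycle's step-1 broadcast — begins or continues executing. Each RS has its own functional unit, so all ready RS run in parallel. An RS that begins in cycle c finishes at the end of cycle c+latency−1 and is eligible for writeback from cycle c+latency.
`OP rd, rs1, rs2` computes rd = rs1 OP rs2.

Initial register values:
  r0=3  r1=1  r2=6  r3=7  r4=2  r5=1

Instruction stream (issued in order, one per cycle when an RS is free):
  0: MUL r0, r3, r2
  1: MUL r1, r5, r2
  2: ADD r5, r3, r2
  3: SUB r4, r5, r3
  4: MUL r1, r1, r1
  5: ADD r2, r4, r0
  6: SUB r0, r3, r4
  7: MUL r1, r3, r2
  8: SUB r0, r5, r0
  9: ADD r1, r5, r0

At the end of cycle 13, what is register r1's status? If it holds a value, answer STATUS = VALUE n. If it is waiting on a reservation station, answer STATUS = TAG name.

cycle 1: issue MUL r0<-Mul1 // r0:Mul1,r1:1,r2:6,r3:7,r4:2,r5:1
cycle 2: issue MUL r1<-Mul2 // r0:Mul1,r1:Mul2,r2:6,r3:7,r4:2,r5:1
cycle 3: issue ADD r5<-Add1 // r0:Mul1,r1:Mul2,r2:6,r3:7,r4:2,r5:Add1
cycle 4: issue SUB r4<-Add2 // r0:Mul1,r1:Mul2,r2:6,r3:7,r4:Add2,r5:Add1
cycle 5: CDB Add1=13; stall // r0:Mul1,r1:Mul2,r2:6,r3:7,r4:Add2,r5:13
cycle 6: CDB Mul1=42; issue MUL r1<-Mul1 // r0:42,r1:Mul1,r2:6,r3:7,r4:Add2,r5:13
cycle 7: CDB Add2=6; issue ADD r2<-Add1 // r0:42,r1:Mul1,r2:Add1,r3:7,r4:6,r5:13
cycle 8: CDB Mul2=6; issue SUB r0<-Add2 // r0:Add2,r1:Mul1,r2:Add1,r3:7,r4:6,r5:13
cycle 9: CDB Add1=48; issue MUL r1<-Mul2 // r0:Add2,r1:Mul2,r2:48,r3:7,r4:6,r5:13
cycle 10: CDB Add2=1; issue SUB r0<-Add1 // r0:Add1,r1:Mul2,r2:48,r3:7,r4:6,r5:13
cycle 11: issue ADD r1<-Add2 // r0:Add1,r1:Add2,r2:48,r3:7,r4:6,r5:13
cycle 12: CDB Add1=12 // r0:12,r1:Add2,r2:48,r3:7,r4:6,r5:13
cycle 13: CDB Mul1=36 // r0:12,r1:Add2,r2:48,r3:7,r4:6,r5:13

STATUS = TAG Add2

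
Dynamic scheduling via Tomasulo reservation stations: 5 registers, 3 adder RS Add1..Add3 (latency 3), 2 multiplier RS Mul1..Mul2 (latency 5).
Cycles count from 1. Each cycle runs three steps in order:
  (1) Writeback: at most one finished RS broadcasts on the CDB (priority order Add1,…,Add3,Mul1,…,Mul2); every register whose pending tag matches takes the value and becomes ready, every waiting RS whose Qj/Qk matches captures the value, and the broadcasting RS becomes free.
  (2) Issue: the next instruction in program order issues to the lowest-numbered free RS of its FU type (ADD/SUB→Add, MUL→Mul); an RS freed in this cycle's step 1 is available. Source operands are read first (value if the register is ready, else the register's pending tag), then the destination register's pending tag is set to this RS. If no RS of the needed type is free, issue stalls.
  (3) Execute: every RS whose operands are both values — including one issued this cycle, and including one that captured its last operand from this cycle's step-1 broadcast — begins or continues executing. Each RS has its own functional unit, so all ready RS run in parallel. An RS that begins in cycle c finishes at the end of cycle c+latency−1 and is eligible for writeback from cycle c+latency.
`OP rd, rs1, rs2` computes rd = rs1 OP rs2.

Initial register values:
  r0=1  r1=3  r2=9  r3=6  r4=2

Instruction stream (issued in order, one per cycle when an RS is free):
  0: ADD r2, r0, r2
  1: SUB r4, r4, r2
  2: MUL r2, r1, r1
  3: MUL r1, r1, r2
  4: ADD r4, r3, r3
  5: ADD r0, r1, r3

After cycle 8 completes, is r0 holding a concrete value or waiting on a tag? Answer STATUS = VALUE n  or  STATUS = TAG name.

c1: issue ADD r2<-Add1 | r0:1,r1:3,r2:Add1,r3:6,r4:2
c2: issue SUB r4<-Add2 | r0:1,r1:3,r2:Add1,r3:6,r4:Add2
c3: issue MUL r2<-Mul1 | r0:1,r1:3,r2:Mul1,r3:6,r4:Add2
c4: CDB Add1=10; issue MUL r1<-Mul2 | r0:1,r1:Mul2,r2:Mul1,r3:6,r4:Add2
c5: issue ADD r4<-Add1 | r0:1,r1:Mul2,r2:Mul1,r3:6,r4:Add1
c6: issue ADD r0<-Add3 | r0:Add3,r1:Mul2,r2:Mul1,r3:6,r4:Add1
c7: CDB Add2=-8 | r0:Add3,r1:Mul2,r2:Mul1,r3:6,r4:Add1
c8: CDB Add1=12 | r0:Add3,r1:Mul2,r2:Mul1,r3:6,r4:12

STATUS = TAG Add3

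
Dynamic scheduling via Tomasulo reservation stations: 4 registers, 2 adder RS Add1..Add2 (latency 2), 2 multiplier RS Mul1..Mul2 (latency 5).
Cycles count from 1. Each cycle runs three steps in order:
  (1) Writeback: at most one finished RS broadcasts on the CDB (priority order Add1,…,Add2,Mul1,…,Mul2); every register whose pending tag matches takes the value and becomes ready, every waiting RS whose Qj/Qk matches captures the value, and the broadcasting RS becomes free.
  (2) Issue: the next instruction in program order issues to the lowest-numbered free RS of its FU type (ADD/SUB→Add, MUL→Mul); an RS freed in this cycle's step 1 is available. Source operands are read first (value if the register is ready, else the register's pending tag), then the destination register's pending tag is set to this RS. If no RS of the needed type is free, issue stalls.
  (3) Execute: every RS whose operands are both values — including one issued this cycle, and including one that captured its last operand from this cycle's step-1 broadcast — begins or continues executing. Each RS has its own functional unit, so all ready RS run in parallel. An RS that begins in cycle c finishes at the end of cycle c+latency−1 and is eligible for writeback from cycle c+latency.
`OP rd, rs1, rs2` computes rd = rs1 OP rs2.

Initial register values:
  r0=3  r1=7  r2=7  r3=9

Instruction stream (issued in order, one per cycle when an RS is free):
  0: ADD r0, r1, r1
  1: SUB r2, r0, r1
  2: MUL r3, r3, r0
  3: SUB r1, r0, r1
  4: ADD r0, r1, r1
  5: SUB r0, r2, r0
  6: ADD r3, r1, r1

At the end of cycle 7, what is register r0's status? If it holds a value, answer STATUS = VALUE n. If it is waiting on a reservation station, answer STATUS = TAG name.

  c1: issue ADD r0<-Add1  regs: r0:Add1,r1:7,r2:7,r3:9
  c2: issue SUB r2<-Add2  regs: r0:Add1,r1:7,r2:Add2,r3:9
  c3: CDB Add1=14; issue MUL r3<-Mul1  regs: r0:14,r1:7,r2:Add2,r3:Mul1
  c4: issue SUB r1<-Add1  regs: r0:14,r1:Add1,r2:Add2,r3:Mul1
  c5: CDB Add2=7; issue ADD r0<-Add2  regs: r0:Add2,r1:Add1,r2:7,r3:Mul1
  c6: CDB Add1=7; issue SUB r0<-Add1  regs: r0:Add1,r1:7,r2:7,r3:Mul1
  c7: stall  regs: r0:Add1,r1:7,r2:7,r3:Mul1

STATUS = TAG Add1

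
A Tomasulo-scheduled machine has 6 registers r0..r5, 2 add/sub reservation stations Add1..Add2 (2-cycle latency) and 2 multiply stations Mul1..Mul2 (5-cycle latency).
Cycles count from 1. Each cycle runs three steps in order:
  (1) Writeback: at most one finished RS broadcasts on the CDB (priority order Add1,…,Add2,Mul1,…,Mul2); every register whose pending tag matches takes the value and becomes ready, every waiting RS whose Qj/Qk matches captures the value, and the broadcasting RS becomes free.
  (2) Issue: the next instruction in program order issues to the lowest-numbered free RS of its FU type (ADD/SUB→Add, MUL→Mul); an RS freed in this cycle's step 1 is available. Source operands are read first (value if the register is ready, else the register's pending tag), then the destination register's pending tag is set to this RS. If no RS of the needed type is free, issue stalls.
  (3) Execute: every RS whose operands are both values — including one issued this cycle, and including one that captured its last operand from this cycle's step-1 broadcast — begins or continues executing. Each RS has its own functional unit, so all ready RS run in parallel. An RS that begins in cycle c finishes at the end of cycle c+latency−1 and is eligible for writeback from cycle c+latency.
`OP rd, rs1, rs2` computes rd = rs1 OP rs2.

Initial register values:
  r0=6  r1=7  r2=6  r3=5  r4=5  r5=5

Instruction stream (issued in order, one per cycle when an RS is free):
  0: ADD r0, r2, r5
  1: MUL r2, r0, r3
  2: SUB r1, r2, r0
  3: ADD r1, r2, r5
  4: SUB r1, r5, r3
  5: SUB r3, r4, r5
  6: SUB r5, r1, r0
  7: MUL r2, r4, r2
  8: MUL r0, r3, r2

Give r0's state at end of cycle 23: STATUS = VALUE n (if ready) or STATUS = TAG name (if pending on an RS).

c1: issue ADD r0<-Add1 | r0:Add1,r1:7,r2:6,r3:5,r4:5,r5:5
c2: issue MUL r2<-Mul1 | r0:Add1,r1:7,r2:Mul1,r3:5,r4:5,r5:5
c3: CDB Add1=11; issue SUB r1<-Add1 | r0:11,r1:Add1,r2:Mul1,r3:5,r4:5,r5:5
c4: issue ADD r1<-Add2 | r0:11,r1:Add2,r2:Mul1,r3:5,r4:5,r5:5
c5: stall | r0:11,r1:Add2,r2:Mul1,r3:5,r4:5,r5:5
c6: stall | r0:11,r1:Add2,r2:Mul1,r3:5,r4:5,r5:5
c7: stall | r0:11,r1:Add2,r2:Mul1,r3:5,r4:5,r5:5
c8: CDB Mul1=55; stall | r0:11,r1:Add2,r2:55,r3:5,r4:5,r5:5
c9: stall | r0:11,r1:Add2,r2:55,r3:5,r4:5,r5:5
c10: CDB Add1=44; issue SUB r1<-Add1 | r0:11,r1:Add1,r2:55,r3:5,r4:5,r5:5
c11: CDB Add2=60; issue SUB r3<-Add2 | r0:11,r1:Add1,r2:55,r3:Add2,r4:5,r5:5
c12: CDB Add1=0; issue SUB r5<-Add1 | r0:11,r1:0,r2:55,r3:Add2,r4:5,r5:Add1
c13: CDB Add2=0; issue MUL r2<-Mul1 | r0:11,r1:0,r2:Mul1,r3:0,r4:5,r5:Add1
c14: CDB Add1=-11; issue MUL r0<-Mul2 | r0:Mul2,r1:0,r2:Mul1,r3:0,r4:5,r5:-11
c15: - | r0:Mul2,r1:0,r2:Mul1,r3:0,r4:5,r5:-11
c16: - | r0:Mul2,r1:0,r2:Mul1,r3:0,r4:5,r5:-11
c17: - | r0:Mul2,r1:0,r2:Mul1,r3:0,r4:5,r5:-11
c18: CDB Mul1=275 | r0:Mul2,r1:0,r2:275,r3:0,r4:5,r5:-11
c19: - | r0:Mul2,r1:0,r2:275,r3:0,r4:5,r5:-11
c20: - | r0:Mul2,r1:0,r2:275,r3:0,r4:5,r5:-11
c21: - | r0:Mul2,r1:0,r2:275,r3:0,r4:5,r5:-11
c22: - | r0:Mul2,r1:0,r2:275,r3:0,r4:5,r5:-11
c23: CDB Mul2=0 | r0:0,r1:0,r2:275,r3:0,r4:5,r5:-11

STATUS = VALUE 0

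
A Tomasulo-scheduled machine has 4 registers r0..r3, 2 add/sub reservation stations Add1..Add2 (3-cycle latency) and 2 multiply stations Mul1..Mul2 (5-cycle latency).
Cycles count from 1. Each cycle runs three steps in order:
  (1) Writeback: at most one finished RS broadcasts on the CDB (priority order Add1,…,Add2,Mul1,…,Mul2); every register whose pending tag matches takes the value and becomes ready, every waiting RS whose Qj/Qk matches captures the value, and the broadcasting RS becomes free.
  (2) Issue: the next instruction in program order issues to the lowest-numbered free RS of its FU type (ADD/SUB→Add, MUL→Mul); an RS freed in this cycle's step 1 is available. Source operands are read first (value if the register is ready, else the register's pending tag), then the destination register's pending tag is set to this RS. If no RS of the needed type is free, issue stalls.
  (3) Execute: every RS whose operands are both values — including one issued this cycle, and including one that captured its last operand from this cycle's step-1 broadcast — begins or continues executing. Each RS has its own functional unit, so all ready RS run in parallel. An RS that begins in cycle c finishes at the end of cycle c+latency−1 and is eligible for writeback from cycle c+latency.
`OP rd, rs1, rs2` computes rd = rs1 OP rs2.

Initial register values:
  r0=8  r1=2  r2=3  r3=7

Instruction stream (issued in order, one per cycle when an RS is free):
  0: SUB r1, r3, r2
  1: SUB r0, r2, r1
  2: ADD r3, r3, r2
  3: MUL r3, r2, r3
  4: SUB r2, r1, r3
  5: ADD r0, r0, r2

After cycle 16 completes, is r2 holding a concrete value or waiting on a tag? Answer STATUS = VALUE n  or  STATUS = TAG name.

c1: issue SUB r1<-Add1 | r0:8,r1:Add1,r2:3,r3:7
c2: issue SUB r0<-Add2 | r0:Add2,r1:Add1,r2:3,r3:7
c3: stall | r0:Add2,r1:Add1,r2:3,r3:7
c4: CDB Add1=4; issue ADD r3<-Add1 | r0:Add2,r1:4,r2:3,r3:Add1
c5: issue MUL r3<-Mul1 | r0:Add2,r1:4,r2:3,r3:Mul1
c6: stall | r0:Add2,r1:4,r2:3,r3:Mul1
c7: CDB Add1=10; issue SUB r2<-Add1 | r0:Add2,r1:4,r2:Add1,r3:Mul1
c8: CDB Add2=-1; issue ADD r0<-Add2 | r0:Add2,r1:4,r2:Add1,r3:Mul1
c9: - | r0:Add2,r1:4,r2:Add1,r3:Mul1
c10: - | r0:Add2,r1:4,r2:Add1,r3:Mul1
c11: - | r0:Add2,r1:4,r2:Add1,r3:Mul1
c12: CDB Mul1=30 | r0:Add2,r1:4,r2:Add1,r3:30
c13: - | r0:Add2,r1:4,r2:Add1,r3:30
c14: - | r0:Add2,r1:4,r2:Add1,r3:30
c15: CDB Add1=-26 | r0:Add2,r1:4,r2:-26,r3:30
c16: - | r0:Add2,r1:4,r2:-26,r3:30

STATUS = VALUE -26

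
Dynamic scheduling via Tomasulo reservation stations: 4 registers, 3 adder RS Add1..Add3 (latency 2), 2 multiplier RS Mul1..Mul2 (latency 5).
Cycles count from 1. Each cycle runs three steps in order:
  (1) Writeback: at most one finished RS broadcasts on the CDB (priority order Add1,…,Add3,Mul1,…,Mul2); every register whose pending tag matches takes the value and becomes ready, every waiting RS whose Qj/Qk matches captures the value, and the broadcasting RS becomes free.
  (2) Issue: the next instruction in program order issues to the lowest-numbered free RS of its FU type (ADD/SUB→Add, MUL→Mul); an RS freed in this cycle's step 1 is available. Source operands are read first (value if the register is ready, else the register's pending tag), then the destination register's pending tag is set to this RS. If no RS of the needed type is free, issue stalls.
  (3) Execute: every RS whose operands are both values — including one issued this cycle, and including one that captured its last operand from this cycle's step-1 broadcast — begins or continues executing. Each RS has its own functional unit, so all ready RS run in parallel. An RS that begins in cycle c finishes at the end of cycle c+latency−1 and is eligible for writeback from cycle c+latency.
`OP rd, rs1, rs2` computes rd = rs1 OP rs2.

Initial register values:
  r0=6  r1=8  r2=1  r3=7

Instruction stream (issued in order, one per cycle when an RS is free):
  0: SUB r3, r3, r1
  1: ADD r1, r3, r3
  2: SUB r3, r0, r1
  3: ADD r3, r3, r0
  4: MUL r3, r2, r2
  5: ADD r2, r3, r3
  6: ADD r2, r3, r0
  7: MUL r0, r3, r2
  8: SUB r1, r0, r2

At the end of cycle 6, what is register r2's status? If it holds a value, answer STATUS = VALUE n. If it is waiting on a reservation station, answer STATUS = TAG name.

STATUS = TAG Add2

  c1: issue SUB r3<-Add1  regs: r0:6,r1:8,r2:1,r3:Add1
  c2: issue ADD r1<-Add2  regs: r0:6,r1:Add2,r2:1,r3:Add1
  c3: CDB Add1=-1; issue SUB r3<-Add1  regs: r0:6,r1:Add2,r2:1,r3:Add1
  c4: issue ADD r3<-Add3  regs: r0:6,r1:Add2,r2:1,r3:Add3
  c5: CDB Add2=-2; issue MUL r3<-Mul1  regs: r0:6,r1:-2,r2:1,r3:Mul1
  c6: issue ADD r2<-Add2  regs: r0:6,r1:-2,r2:Add2,r3:Mul1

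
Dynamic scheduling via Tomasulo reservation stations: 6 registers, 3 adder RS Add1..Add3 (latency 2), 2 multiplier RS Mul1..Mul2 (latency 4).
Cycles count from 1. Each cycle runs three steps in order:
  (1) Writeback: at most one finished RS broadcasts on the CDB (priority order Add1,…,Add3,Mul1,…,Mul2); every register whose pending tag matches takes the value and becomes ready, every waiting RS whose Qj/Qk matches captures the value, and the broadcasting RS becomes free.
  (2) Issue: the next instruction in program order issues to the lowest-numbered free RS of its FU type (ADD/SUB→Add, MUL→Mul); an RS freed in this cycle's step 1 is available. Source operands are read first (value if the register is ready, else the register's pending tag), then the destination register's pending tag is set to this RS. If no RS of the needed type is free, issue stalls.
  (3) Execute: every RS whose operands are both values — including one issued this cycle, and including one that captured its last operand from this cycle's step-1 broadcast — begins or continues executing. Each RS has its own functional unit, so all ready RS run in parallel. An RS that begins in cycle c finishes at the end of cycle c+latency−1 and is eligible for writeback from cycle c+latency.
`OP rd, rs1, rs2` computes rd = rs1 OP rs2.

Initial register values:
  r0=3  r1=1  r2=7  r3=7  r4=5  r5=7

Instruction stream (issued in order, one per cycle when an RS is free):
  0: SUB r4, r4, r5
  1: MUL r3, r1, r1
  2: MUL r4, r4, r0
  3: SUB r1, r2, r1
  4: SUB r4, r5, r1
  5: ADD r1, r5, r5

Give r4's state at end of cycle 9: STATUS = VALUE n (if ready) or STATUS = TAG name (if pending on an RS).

STATUS = VALUE 1

cycle 1: issue SUB r4<-Add1 // r0:3,r1:1,r2:7,r3:7,r4:Add1,r5:7
cycle 2: issue MUL r3<-Mul1 // r0:3,r1:1,r2:7,r3:Mul1,r4:Add1,r5:7
cycle 3: CDB Add1=-2; issue MUL r4<-Mul2 // r0:3,r1:1,r2:7,r3:Mul1,r4:Mul2,r5:7
cycle 4: issue SUB r1<-Add1 // r0:3,r1:Add1,r2:7,r3:Mul1,r4:Mul2,r5:7
cycle 5: issue SUB r4<-Add2 // r0:3,r1:Add1,r2:7,r3:Mul1,r4:Add2,r5:7
cycle 6: CDB Add1=6; issue ADD r1<-Add1 // r0:3,r1:Add1,r2:7,r3:Mul1,r4:Add2,r5:7
cycle 7: CDB Mul1=1 // r0:3,r1:Add1,r2:7,r3:1,r4:Add2,r5:7
cycle 8: CDB Add1=14 // r0:3,r1:14,r2:7,r3:1,r4:Add2,r5:7
cycle 9: CDB Add2=1 // r0:3,r1:14,r2:7,r3:1,r4:1,r5:7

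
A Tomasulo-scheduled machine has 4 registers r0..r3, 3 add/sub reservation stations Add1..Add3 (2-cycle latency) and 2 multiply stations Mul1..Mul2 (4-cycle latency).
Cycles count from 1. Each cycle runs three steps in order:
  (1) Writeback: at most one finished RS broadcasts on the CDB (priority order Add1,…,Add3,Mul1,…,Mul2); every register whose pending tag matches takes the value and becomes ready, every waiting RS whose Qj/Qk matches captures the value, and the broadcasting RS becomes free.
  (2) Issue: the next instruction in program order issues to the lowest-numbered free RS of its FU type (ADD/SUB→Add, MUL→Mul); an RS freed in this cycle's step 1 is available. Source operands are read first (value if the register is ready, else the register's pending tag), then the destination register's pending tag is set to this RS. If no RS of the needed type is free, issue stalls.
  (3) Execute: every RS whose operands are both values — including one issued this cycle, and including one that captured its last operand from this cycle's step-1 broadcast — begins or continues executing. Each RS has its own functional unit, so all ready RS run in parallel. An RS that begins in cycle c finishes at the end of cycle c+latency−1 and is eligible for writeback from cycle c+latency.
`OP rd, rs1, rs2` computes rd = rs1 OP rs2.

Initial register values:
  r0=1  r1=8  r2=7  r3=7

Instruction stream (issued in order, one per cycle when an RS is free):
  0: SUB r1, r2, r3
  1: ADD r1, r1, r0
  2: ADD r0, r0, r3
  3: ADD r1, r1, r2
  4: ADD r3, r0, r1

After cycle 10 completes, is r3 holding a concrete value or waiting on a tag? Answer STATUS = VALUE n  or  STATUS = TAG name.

STATUS = VALUE 16

  c1: issue SUB r1<-Add1  regs: r0:1,r1:Add1,r2:7,r3:7
  c2: issue ADD r1<-Add2  regs: r0:1,r1:Add2,r2:7,r3:7
  c3: CDB Add1=0; issue ADD r0<-Add1  regs: r0:Add1,r1:Add2,r2:7,r3:7
  c4: issue ADD r1<-Add3  regs: r0:Add1,r1:Add3,r2:7,r3:7
  c5: CDB Add1=8; issue ADD r3<-Add1  regs: r0:8,r1:Add3,r2:7,r3:Add1
  c6: CDB Add2=1  regs: r0:8,r1:Add3,r2:7,r3:Add1
  c7: -  regs: r0:8,r1:Add3,r2:7,r3:Add1
  c8: CDB Add3=8  regs: r0:8,r1:8,r2:7,r3:Add1
  c9: -  regs: r0:8,r1:8,r2:7,r3:Add1
  c10: CDB Add1=16  regs: r0:8,r1:8,r2:7,r3:16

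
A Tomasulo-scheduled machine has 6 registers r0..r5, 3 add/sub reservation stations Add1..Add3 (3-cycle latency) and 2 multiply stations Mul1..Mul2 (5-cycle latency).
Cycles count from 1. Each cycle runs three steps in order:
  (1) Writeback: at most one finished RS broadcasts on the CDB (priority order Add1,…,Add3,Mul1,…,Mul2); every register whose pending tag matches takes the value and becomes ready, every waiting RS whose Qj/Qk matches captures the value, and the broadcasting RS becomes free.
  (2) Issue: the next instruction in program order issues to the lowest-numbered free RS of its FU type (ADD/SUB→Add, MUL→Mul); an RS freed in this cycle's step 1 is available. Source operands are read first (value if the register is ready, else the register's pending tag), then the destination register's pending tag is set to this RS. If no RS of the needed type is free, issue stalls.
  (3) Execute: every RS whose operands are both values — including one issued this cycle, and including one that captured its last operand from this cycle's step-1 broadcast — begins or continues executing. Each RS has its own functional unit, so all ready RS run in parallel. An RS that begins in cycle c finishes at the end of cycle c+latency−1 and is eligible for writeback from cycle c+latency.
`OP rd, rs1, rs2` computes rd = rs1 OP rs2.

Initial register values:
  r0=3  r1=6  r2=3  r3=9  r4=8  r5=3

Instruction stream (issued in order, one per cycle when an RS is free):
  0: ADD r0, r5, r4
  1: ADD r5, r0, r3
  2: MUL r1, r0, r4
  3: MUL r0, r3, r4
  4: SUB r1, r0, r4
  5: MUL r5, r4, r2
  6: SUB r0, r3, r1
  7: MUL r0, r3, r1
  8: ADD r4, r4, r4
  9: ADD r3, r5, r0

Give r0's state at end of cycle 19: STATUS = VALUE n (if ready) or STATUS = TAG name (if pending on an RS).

STATUS = VALUE 576

c1: issue ADD r0<-Add1 | r0:Add1,r1:6,r2:3,r3:9,r4:8,r5:3
c2: issue ADD r5<-Add2 | r0:Add1,r1:6,r2:3,r3:9,r4:8,r5:Add2
c3: issue MUL r1<-Mul1 | r0:Add1,r1:Mul1,r2:3,r3:9,r4:8,r5:Add2
c4: CDB Add1=11; issue MUL r0<-Mul2 | r0:Mul2,r1:Mul1,r2:3,r3:9,r4:8,r5:Add2
c5: issue SUB r1<-Add1 | r0:Mul2,r1:Add1,r2:3,r3:9,r4:8,r5:Add2
c6: stall | r0:Mul2,r1:Add1,r2:3,r3:9,r4:8,r5:Add2
c7: CDB Add2=20; stall | r0:Mul2,r1:Add1,r2:3,r3:9,r4:8,r5:20
c8: stall | r0:Mul2,r1:Add1,r2:3,r3:9,r4:8,r5:20
c9: CDB Mul1=88; issue MUL r5<-Mul1 | r0:Mul2,r1:Add1,r2:3,r3:9,r4:8,r5:Mul1
c10: CDB Mul2=72; issue SUB r0<-Add2 | r0:Add2,r1:Add1,r2:3,r3:9,r4:8,r5:Mul1
c11: issue MUL r0<-Mul2 | r0:Mul2,r1:Add1,r2:3,r3:9,r4:8,r5:Mul1
c12: issue ADD r4<-Add3 | r0:Mul2,r1:Add1,r2:3,r3:9,r4:Add3,r5:Mul1
c13: CDB Add1=64; issue ADD r3<-Add1 | r0:Mul2,r1:64,r2:3,r3:Add1,r4:Add3,r5:Mul1
c14: CDB Mul1=24 | r0:Mul2,r1:64,r2:3,r3:Add1,r4:Add3,r5:24
c15: CDB Add3=16 | r0:Mul2,r1:64,r2:3,r3:Add1,r4:16,r5:24
c16: CDB Add2=-55 | r0:Mul2,r1:64,r2:3,r3:Add1,r4:16,r5:24
c17: - | r0:Mul2,r1:64,r2:3,r3:Add1,r4:16,r5:24
c18: CDB Mul2=576 | r0:576,r1:64,r2:3,r3:Add1,r4:16,r5:24
c19: - | r0:576,r1:64,r2:3,r3:Add1,r4:16,r5:24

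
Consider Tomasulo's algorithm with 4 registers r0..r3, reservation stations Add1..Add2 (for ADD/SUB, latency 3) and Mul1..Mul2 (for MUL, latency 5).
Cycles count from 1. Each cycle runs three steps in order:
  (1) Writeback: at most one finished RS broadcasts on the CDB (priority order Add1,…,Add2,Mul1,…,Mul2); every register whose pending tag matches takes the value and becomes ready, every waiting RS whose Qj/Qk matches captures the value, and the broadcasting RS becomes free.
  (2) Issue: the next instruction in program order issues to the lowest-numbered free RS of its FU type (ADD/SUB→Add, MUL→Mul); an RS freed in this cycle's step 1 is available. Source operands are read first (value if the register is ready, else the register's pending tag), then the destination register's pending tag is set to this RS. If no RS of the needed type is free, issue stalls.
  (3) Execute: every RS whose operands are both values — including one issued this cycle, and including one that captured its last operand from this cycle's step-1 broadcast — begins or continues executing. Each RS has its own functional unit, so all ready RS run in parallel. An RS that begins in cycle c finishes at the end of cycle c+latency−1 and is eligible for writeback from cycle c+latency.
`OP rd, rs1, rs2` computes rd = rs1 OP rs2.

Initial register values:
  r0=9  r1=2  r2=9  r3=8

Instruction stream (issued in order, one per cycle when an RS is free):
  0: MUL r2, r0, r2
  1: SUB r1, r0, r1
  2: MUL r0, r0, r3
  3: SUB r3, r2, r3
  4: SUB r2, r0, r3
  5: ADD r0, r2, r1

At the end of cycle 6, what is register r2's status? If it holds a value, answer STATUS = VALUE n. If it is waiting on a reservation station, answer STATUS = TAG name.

  c1: issue MUL r2<-Mul1  regs: r0:9,r1:2,r2:Mul1,r3:8
  c2: issue SUB r1<-Add1  regs: r0:9,r1:Add1,r2:Mul1,r3:8
  c3: issue MUL r0<-Mul2  regs: r0:Mul2,r1:Add1,r2:Mul1,r3:8
  c4: issue SUB r3<-Add2  regs: r0:Mul2,r1:Add1,r2:Mul1,r3:Add2
  c5: CDB Add1=7; issue SUB r2<-Add1  regs: r0:Mul2,r1:7,r2:Add1,r3:Add2
  c6: CDB Mul1=81; stall  regs: r0:Mul2,r1:7,r2:Add1,r3:Add2

STATUS = TAG Add1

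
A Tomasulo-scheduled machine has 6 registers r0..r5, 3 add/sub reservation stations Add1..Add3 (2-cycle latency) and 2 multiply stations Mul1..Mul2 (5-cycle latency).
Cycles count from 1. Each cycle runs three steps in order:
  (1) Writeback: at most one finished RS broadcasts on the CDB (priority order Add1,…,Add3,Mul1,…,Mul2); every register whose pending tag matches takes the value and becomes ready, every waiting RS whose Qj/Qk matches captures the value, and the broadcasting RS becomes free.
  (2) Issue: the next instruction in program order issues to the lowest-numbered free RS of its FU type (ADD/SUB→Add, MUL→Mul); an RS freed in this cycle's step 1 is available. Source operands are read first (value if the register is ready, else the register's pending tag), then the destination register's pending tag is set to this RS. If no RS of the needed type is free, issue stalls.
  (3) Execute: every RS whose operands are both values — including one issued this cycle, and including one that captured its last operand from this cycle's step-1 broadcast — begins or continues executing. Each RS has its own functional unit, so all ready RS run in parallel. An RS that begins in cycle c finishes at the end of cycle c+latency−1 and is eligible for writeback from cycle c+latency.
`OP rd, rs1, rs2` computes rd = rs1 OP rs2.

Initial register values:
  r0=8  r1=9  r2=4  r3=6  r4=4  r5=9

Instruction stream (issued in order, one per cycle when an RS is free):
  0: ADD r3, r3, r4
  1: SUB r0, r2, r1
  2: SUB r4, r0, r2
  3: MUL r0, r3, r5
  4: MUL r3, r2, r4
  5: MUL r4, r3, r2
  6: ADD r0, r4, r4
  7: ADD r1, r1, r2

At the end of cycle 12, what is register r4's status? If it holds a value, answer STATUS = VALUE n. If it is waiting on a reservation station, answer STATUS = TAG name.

c1: issue ADD r3<-Add1 | r0:8,r1:9,r2:4,r3:Add1,r4:4,r5:9
c2: issue SUB r0<-Add2 | r0:Add2,r1:9,r2:4,r3:Add1,r4:4,r5:9
c3: CDB Add1=10; issue SUB r4<-Add1 | r0:Add2,r1:9,r2:4,r3:10,r4:Add1,r5:9
c4: CDB Add2=-5; issue MUL r0<-Mul1 | r0:Mul1,r1:9,r2:4,r3:10,r4:Add1,r5:9
c5: issue MUL r3<-Mul2 | r0:Mul1,r1:9,r2:4,r3:Mul2,r4:Add1,r5:9
c6: CDB Add1=-9; stall | r0:Mul1,r1:9,r2:4,r3:Mul2,r4:-9,r5:9
c7: stall | r0:Mul1,r1:9,r2:4,r3:Mul2,r4:-9,r5:9
c8: stall | r0:Mul1,r1:9,r2:4,r3:Mul2,r4:-9,r5:9
c9: CDB Mul1=90; issue MUL r4<-Mul1 | r0:90,r1:9,r2:4,r3:Mul2,r4:Mul1,r5:9
c10: issue ADD r0<-Add1 | r0:Add1,r1:9,r2:4,r3:Mul2,r4:Mul1,r5:9
c11: CDB Mul2=-36; issue ADD r1<-Add2 | r0:Add1,r1:Add2,r2:4,r3:-36,r4:Mul1,r5:9
c12: - | r0:Add1,r1:Add2,r2:4,r3:-36,r4:Mul1,r5:9

STATUS = TAG Mul1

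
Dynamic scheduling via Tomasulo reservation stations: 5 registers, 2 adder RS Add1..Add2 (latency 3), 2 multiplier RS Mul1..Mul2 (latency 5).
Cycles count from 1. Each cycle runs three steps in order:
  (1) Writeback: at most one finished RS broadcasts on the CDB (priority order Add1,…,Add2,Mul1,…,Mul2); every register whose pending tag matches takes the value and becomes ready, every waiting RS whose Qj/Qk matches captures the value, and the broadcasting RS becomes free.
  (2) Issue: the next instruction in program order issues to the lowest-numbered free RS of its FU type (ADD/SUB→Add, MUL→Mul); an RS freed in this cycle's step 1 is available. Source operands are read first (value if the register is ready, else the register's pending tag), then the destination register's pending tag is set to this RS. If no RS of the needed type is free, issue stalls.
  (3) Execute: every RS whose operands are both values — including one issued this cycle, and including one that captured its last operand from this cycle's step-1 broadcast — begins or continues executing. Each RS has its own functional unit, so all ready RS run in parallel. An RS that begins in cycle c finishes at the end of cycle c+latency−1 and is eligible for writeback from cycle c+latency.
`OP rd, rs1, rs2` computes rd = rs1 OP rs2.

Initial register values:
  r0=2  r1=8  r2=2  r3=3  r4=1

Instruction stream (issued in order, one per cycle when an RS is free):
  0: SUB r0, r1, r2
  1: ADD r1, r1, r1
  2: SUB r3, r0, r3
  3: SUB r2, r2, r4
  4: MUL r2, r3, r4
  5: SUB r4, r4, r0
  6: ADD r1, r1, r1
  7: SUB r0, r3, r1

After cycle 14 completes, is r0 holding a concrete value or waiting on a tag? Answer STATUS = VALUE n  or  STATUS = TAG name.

c1: issue SUB r0<-Add1 | r0:Add1,r1:8,r2:2,r3:3,r4:1
c2: issue ADD r1<-Add2 | r0:Add1,r1:Add2,r2:2,r3:3,r4:1
c3: stall | r0:Add1,r1:Add2,r2:2,r3:3,r4:1
c4: CDB Add1=6; issue SUB r3<-Add1 | r0:6,r1:Add2,r2:2,r3:Add1,r4:1
c5: CDB Add2=16; issue SUB r2<-Add2 | r0:6,r1:16,r2:Add2,r3:Add1,r4:1
c6: issue MUL r2<-Mul1 | r0:6,r1:16,r2:Mul1,r3:Add1,r4:1
c7: CDB Add1=3; issue SUB r4<-Add1 | r0:6,r1:16,r2:Mul1,r3:3,r4:Add1
c8: CDB Add2=1; issue ADD r1<-Add2 | r0:6,r1:Add2,r2:Mul1,r3:3,r4:Add1
c9: stall | r0:6,r1:Add2,r2:Mul1,r3:3,r4:Add1
c10: CDB Add1=-5; issue SUB r0<-Add1 | r0:Add1,r1:Add2,r2:Mul1,r3:3,r4:-5
c11: CDB Add2=32 | r0:Add1,r1:32,r2:Mul1,r3:3,r4:-5
c12: CDB Mul1=3 | r0:Add1,r1:32,r2:3,r3:3,r4:-5
c13: - | r0:Add1,r1:32,r2:3,r3:3,r4:-5
c14: CDB Add1=-29 | r0:-29,r1:32,r2:3,r3:3,r4:-5

STATUS = VALUE -29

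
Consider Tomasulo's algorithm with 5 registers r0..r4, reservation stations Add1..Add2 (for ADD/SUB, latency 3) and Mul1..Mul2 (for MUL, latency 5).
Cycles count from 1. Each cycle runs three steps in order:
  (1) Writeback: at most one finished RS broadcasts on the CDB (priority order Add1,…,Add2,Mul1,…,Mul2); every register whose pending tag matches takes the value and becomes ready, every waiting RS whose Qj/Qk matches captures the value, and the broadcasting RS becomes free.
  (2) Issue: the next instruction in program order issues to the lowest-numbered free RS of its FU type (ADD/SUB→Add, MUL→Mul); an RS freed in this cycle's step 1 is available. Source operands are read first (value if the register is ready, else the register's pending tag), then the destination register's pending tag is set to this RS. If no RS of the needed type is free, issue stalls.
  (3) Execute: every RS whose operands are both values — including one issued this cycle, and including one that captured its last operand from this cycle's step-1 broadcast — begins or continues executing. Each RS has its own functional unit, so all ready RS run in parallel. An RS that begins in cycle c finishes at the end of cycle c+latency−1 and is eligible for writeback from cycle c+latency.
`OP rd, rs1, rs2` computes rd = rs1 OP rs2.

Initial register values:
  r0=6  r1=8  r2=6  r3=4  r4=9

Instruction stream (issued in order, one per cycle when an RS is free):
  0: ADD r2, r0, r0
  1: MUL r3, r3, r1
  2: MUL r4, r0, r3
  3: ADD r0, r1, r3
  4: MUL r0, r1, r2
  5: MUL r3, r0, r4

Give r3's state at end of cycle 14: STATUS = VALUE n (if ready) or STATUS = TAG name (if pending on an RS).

STATUS = TAG Mul1

  c1: issue ADD r2<-Add1  regs: r0:6,r1:8,r2:Add1,r3:4,r4:9
  c2: issue MUL r3<-Mul1  regs: r0:6,r1:8,r2:Add1,r3:Mul1,r4:9
  c3: issue MUL r4<-Mul2  regs: r0:6,r1:8,r2:Add1,r3:Mul1,r4:Mul2
  c4: CDB Add1=12; issue ADD r0<-Add1  regs: r0:Add1,r1:8,r2:12,r3:Mul1,r4:Mul2
  c5: stall  regs: r0:Add1,r1:8,r2:12,r3:Mul1,r4:Mul2
  c6: stall  regs: r0:Add1,r1:8,r2:12,r3:Mul1,r4:Mul2
  c7: CDB Mul1=32; issue MUL r0<-Mul1  regs: r0:Mul1,r1:8,r2:12,r3:32,r4:Mul2
  c8: stall  regs: r0:Mul1,r1:8,r2:12,r3:32,r4:Mul2
  c9: stall  regs: r0:Mul1,r1:8,r2:12,r3:32,r4:Mul2
  c10: CDB Add1=40; stall  regs: r0:Mul1,r1:8,r2:12,r3:32,r4:Mul2
  c11: stall  regs: r0:Mul1,r1:8,r2:12,r3:32,r4:Mul2
  c12: CDB Mul1=96; issue MUL r3<-Mul1  regs: r0:96,r1:8,r2:12,r3:Mul1,r4:Mul2
  c13: CDB Mul2=192  regs: r0:96,r1:8,r2:12,r3:Mul1,r4:192
  c14: -  regs: r0:96,r1:8,r2:12,r3:Mul1,r4:192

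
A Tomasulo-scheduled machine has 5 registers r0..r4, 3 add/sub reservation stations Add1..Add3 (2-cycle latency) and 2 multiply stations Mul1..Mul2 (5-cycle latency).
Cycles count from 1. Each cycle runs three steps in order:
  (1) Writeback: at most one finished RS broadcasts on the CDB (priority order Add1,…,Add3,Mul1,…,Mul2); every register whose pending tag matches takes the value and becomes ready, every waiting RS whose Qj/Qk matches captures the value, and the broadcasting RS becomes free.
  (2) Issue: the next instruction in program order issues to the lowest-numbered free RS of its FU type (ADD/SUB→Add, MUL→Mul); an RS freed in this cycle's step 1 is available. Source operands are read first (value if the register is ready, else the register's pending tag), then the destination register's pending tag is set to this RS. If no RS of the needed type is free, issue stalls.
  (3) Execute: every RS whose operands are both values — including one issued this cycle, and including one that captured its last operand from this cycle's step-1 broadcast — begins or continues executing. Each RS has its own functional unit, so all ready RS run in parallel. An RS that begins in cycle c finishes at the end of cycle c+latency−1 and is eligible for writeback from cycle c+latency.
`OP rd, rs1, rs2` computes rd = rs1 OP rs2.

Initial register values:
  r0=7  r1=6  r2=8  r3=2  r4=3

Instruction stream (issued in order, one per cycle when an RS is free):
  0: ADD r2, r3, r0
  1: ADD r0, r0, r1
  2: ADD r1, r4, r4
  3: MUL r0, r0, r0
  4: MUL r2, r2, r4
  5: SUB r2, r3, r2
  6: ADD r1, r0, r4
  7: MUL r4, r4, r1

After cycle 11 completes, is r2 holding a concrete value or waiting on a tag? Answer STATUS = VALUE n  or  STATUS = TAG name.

  c1: issue ADD r2<-Add1  regs: r0:7,r1:6,r2:Add1,r3:2,r4:3
  c2: issue ADD r0<-Add2  regs: r0:Add2,r1:6,r2:Add1,r3:2,r4:3
  c3: CDB Add1=9; issue ADD r1<-Add1  regs: r0:Add2,r1:Add1,r2:9,r3:2,r4:3
  c4: CDB Add2=13; issue MUL r0<-Mul1  regs: r0:Mul1,r1:Add1,r2:9,r3:2,r4:3
  c5: CDB Add1=6; issue MUL r2<-Mul2  regs: r0:Mul1,r1:6,r2:Mul2,r3:2,r4:3
  c6: issue SUB r2<-Add1  regs: r0:Mul1,r1:6,r2:Add1,r3:2,r4:3
  c7: issue ADD r1<-Add2  regs: r0:Mul1,r1:Add2,r2:Add1,r3:2,r4:3
  c8: stall  regs: r0:Mul1,r1:Add2,r2:Add1,r3:2,r4:3
  c9: CDB Mul1=169; issue MUL r4<-Mul1  regs: r0:169,r1:Add2,r2:Add1,r3:2,r4:Mul1
  c10: CDB Mul2=27  regs: r0:169,r1:Add2,r2:Add1,r3:2,r4:Mul1
  c11: CDB Add2=172  regs: r0:169,r1:172,r2:Add1,r3:2,r4:Mul1

STATUS = TAG Add1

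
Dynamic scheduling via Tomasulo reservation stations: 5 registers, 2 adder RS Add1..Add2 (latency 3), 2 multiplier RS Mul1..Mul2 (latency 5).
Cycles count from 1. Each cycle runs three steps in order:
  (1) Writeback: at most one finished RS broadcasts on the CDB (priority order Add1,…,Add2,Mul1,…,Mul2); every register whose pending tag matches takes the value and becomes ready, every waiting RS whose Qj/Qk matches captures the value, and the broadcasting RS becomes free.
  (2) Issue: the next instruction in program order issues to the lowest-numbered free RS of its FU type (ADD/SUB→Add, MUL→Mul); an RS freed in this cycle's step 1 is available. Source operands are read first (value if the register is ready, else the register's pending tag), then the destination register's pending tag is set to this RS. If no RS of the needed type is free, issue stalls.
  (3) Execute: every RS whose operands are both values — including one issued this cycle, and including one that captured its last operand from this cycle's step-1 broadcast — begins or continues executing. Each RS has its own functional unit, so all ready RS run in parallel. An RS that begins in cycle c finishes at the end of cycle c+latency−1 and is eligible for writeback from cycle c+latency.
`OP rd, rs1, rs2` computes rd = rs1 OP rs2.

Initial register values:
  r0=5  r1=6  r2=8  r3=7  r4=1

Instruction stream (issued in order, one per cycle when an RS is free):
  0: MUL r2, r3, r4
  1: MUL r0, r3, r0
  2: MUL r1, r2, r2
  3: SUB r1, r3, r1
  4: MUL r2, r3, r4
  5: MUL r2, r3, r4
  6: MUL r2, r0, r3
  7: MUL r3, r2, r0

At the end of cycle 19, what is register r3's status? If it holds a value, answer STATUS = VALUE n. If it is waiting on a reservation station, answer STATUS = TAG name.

c1: issue MUL r2<-Mul1 | r0:5,r1:6,r2:Mul1,r3:7,r4:1
c2: issue MUL r0<-Mul2 | r0:Mul2,r1:6,r2:Mul1,r3:7,r4:1
c3: stall | r0:Mul2,r1:6,r2:Mul1,r3:7,r4:1
c4: stall | r0:Mul2,r1:6,r2:Mul1,r3:7,r4:1
c5: stall | r0:Mul2,r1:6,r2:Mul1,r3:7,r4:1
c6: CDB Mul1=7; issue MUL r1<-Mul1 | r0:Mul2,r1:Mul1,r2:7,r3:7,r4:1
c7: CDB Mul2=35; issue SUB r1<-Add1 | r0:35,r1:Add1,r2:7,r3:7,r4:1
c8: issue MUL r2<-Mul2 | r0:35,r1:Add1,r2:Mul2,r3:7,r4:1
c9: stall | r0:35,r1:Add1,r2:Mul2,r3:7,r4:1
c10: stall | r0:35,r1:Add1,r2:Mul2,r3:7,r4:1
c11: CDB Mul1=49; issue MUL r2<-Mul1 | r0:35,r1:Add1,r2:Mul1,r3:7,r4:1
c12: stall | r0:35,r1:Add1,r2:Mul1,r3:7,r4:1
c13: CDB Mul2=7; issue MUL r2<-Mul2 | r0:35,r1:Add1,r2:Mul2,r3:7,r4:1
c14: CDB Add1=-42; stall | r0:35,r1:-42,r2:Mul2,r3:7,r4:1
c15: stall | r0:35,r1:-42,r2:Mul2,r3:7,r4:1
c16: CDB Mul1=7; issue MUL r3<-Mul1 | r0:35,r1:-42,r2:Mul2,r3:Mul1,r4:1
c17: - | r0:35,r1:-42,r2:Mul2,r3:Mul1,r4:1
c18: CDB Mul2=245 | r0:35,r1:-42,r2:245,r3:Mul1,r4:1
c19: - | r0:35,r1:-42,r2:245,r3:Mul1,r4:1

STATUS = TAG Mul1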